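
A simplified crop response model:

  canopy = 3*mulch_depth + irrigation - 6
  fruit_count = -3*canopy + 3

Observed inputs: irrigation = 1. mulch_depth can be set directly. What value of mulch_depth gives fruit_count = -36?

mulch_depth = 6

Substituting into the canopy equation gives canopy = 3*mulch_depth - 5.
So fruit_count = -9*mulch_depth + 18.
Solve -9*mulch_depth + 18 = -36: mulch_depth = (-36 - 18) / -9 = 6.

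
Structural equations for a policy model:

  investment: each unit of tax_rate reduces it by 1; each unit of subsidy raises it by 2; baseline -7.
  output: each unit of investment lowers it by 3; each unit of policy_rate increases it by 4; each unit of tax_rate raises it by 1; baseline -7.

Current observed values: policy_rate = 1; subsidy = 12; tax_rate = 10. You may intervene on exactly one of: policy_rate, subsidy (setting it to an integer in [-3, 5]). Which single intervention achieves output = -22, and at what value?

set policy_rate = -1

Intervening on policy_rate: with other inputs at their observed values, output = 4*policy_rate - 18. Solving for -22 gives policy_rate = -1, within [-3, 5].
Intervening on subsidy: output = -6*subsidy + 58. Reaching -22 requires subsidy = 40/3, not an integer.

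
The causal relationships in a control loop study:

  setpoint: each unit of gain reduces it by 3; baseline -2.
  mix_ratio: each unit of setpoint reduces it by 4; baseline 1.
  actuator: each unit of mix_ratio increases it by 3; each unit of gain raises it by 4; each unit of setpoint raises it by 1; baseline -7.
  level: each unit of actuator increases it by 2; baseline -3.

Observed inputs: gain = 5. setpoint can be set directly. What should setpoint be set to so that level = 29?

setpoint = 0

Intervening on setpoint fixes its value directly, overriding its dependence on gain.
Substituting into the actuator equation gives actuator = -11*setpoint + 16.
Substituting into the level equation gives level = -22*setpoint + 29.
Solve -22*setpoint + 29 = 29: setpoint = (29 - 29) / -22 = 0.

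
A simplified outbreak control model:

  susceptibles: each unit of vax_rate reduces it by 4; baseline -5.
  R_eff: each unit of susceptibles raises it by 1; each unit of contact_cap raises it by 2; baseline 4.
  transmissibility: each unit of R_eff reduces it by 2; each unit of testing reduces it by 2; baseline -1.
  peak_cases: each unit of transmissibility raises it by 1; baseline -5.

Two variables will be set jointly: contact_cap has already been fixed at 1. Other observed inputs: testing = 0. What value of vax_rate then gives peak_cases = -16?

With contact_cap held at 1:
Substituting into the R_eff equation gives R_eff = -4*vax_rate + 1.
So transmissibility = 8*vax_rate - 3.
This gives peak_cases = 8*vax_rate - 8.
Solve 8*vax_rate - 8 = -16: vax_rate = (-16 + 8) / 8 = -1.

vax_rate = -1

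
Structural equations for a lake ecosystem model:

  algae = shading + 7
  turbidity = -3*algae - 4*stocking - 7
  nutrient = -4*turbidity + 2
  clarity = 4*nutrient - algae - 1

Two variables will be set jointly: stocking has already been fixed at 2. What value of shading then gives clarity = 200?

With stocking held at 2:
Substituting into the turbidity equation gives turbidity = -3*shading - 36.
Substituting into the nutrient equation gives nutrient = 12*shading + 146.
This gives clarity = 47*shading + 576.
Solve 47*shading + 576 = 200: shading = (200 - 576) / 47 = -8.

shading = -8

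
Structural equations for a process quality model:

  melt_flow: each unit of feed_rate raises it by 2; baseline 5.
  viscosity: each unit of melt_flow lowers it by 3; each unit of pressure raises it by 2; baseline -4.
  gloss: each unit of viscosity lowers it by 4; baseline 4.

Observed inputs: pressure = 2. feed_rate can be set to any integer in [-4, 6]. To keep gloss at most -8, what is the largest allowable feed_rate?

Substituting into the viscosity equation gives viscosity = -6*feed_rate - 15.
So gloss = 24*feed_rate + 64.
Require 24*feed_rate + 64 ≤ -8, so feed_rate ≤ -3.
The largest integer in [-4, 6] satisfying this is -3.

feed_rate = -3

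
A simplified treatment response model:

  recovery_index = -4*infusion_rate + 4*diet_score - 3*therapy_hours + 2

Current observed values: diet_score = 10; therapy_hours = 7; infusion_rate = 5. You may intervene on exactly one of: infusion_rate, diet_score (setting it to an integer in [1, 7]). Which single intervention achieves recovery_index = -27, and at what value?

Intervening on infusion_rate: recovery_index = -4*infusion_rate + 21. Reaching -27 requires infusion_rate = 12, outside [1, 7].
Intervening on diet_score: with other inputs at their observed values, recovery_index = 4*diet_score - 39. Solving for -27 gives diet_score = 3, within [1, 7].

set diet_score = 3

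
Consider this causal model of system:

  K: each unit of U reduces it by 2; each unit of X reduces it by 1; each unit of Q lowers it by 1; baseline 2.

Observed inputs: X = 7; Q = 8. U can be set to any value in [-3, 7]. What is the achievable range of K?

-27 to -7

Substituting into the K equation gives K = -2*U - 13.
Linear in U, so extremes are at the endpoints: U = -3 gives K = -7; U = 7 gives K = -27.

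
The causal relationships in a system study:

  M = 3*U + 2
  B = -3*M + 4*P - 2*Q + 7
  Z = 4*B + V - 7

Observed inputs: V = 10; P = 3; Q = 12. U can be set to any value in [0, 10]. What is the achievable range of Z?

-401 to -41

Substituting into the B equation gives B = -9*U - 11.
Z becomes -36*U - 41.
Linear in U, so extremes are at the endpoints: U = 0 gives Z = -41; U = 10 gives Z = -401.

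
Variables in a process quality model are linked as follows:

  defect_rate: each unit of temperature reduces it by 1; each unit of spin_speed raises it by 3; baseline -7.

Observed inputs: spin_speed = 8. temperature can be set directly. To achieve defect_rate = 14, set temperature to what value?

Substituting into the defect_rate equation gives defect_rate = -temperature + 17.
Solve -temperature + 17 = 14: temperature = (14 - 17) / -1 = 3.

temperature = 3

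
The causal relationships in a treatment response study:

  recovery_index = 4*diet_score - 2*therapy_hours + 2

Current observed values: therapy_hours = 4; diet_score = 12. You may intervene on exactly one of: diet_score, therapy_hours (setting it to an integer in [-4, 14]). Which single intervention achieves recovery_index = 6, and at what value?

set diet_score = 3

Intervening on diet_score: with other inputs at their observed values, recovery_index = 4*diet_score - 6. Solving for 6 gives diet_score = 3, within [-4, 14].
Intervening on therapy_hours: recovery_index = -2*therapy_hours + 50. Reaching 6 requires therapy_hours = 22, outside [-4, 14].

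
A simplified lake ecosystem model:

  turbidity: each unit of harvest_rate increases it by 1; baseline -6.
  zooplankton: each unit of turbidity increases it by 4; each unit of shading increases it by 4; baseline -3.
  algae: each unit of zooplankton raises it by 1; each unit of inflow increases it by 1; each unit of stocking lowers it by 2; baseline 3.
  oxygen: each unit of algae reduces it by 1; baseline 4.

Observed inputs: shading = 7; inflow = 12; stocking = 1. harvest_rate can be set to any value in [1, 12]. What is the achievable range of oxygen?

Substituting into the zooplankton equation gives zooplankton = 4*harvest_rate + 1.
Substituting into the algae equation gives algae = 4*harvest_rate + 14.
So oxygen = -4*harvest_rate - 10.
Linear in harvest_rate, so extremes are at the endpoints: harvest_rate = 1 gives oxygen = -14; harvest_rate = 12 gives oxygen = -58.

-58 to -14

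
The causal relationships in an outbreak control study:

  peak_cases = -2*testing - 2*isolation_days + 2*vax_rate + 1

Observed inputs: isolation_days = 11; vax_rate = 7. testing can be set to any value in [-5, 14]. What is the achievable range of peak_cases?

Substituting into the peak_cases equation gives peak_cases = -2*testing - 7.
Linear in testing, so extremes are at the endpoints: testing = -5 gives peak_cases = 3; testing = 14 gives peak_cases = -35.

-35 to 3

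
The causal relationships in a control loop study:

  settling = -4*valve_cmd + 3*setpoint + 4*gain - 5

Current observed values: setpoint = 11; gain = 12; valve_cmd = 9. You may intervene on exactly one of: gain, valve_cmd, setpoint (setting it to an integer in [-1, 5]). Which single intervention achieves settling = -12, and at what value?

Intervening on gain: with other inputs at their observed values, settling = 4*gain - 8. Solving for -12 gives gain = -1, within [-1, 5].
Intervening on valve_cmd: settling = -4*valve_cmd + 76. Reaching -12 requires valve_cmd = 22, outside [-1, 5].
Intervening on setpoint: settling = 3*setpoint + 7. Reaching -12 requires setpoint = -19/3, not an integer.

set gain = -1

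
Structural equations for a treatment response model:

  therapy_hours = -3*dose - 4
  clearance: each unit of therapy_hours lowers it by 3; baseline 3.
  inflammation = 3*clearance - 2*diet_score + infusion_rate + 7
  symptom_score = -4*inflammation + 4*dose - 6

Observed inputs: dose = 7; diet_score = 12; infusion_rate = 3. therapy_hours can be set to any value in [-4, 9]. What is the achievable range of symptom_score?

Intervening on therapy_hours fixes its value directly, overriding its dependence on dose.
Substituting into the inflammation equation gives inflammation = -9*therapy_hours - 5.
symptom_score becomes 36*therapy_hours + 42.
Linear in therapy_hours, so extremes are at the endpoints: therapy_hours = -4 gives symptom_score = -102; therapy_hours = 9 gives symptom_score = 366.

-102 to 366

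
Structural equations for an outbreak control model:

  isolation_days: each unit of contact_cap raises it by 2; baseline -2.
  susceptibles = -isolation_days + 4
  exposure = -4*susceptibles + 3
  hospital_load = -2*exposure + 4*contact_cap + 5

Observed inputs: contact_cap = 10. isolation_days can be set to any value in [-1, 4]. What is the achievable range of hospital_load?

39 to 79

Intervening on isolation_days fixes its value directly, overriding its dependence on contact_cap.
Substituting into the exposure equation gives exposure = 4*isolation_days - 13.
This gives hospital_load = -8*isolation_days + 71.
Linear in isolation_days, so extremes are at the endpoints: isolation_days = -1 gives hospital_load = 79; isolation_days = 4 gives hospital_load = 39.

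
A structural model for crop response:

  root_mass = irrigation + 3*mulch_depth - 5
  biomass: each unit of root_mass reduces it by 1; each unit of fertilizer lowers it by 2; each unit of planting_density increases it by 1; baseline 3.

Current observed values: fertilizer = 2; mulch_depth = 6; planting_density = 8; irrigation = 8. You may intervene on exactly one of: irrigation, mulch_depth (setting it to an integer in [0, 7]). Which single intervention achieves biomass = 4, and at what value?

set mulch_depth = 0

Intervening on irrigation: biomass = -irrigation - 6. Reaching 4 requires irrigation = -10, outside [0, 7].
Intervening on mulch_depth: with other inputs at their observed values, biomass = -3*mulch_depth + 4. Solving for 4 gives mulch_depth = 0, within [0, 7].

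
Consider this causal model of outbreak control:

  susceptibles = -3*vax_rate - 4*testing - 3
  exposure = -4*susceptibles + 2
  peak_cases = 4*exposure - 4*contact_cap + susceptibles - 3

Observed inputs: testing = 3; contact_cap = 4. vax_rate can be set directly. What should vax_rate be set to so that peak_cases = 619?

Substituting into the susceptibles equation gives susceptibles = -3*vax_rate - 15.
exposure becomes 12*vax_rate + 62.
Substituting into the peak_cases equation gives peak_cases = 45*vax_rate + 214.
Solve 45*vax_rate + 214 = 619: vax_rate = (619 - 214) / 45 = 9.

vax_rate = 9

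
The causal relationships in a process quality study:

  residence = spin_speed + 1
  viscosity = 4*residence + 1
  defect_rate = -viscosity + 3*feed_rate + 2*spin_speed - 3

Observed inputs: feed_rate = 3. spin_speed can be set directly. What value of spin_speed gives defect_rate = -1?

spin_speed = 1

Substituting into the viscosity equation gives viscosity = 4*spin_speed + 5.
defect_rate becomes -2*spin_speed + 1.
Solve -2*spin_speed + 1 = -1: spin_speed = (-1 - 1) / -2 = 1.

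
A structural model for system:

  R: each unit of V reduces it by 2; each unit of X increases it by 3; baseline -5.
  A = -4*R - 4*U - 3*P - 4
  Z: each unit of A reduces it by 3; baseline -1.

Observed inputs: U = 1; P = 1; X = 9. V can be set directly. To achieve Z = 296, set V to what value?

V = 0

Substituting into the R equation gives R = -2*V + 22.
A becomes 8*V - 99.
Substituting into the Z equation gives Z = -24*V + 296.
Solve -24*V + 296 = 296: V = (296 - 296) / -24 = 0.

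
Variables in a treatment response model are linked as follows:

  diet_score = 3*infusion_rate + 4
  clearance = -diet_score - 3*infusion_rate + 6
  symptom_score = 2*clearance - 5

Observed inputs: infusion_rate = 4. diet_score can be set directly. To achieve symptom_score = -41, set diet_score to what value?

Intervening on diet_score fixes its value directly, overriding its dependence on infusion_rate.
Substituting into the clearance equation gives clearance = -diet_score - 6.
symptom_score becomes -2*diet_score - 17.
Solve -2*diet_score - 17 = -41: diet_score = (-41 + 17) / -2 = 12.

diet_score = 12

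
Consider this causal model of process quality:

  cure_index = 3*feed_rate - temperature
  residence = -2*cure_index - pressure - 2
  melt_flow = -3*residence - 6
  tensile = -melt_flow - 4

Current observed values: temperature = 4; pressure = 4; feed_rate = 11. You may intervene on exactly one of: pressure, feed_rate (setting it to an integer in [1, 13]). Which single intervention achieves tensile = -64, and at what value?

Intervening on pressure: tensile = -3*pressure - 178. Reaching -64 requires pressure = -38, outside [1, 13].
Intervening on feed_rate: with other inputs at their observed values, tensile = -18*feed_rate + 8. Solving for -64 gives feed_rate = 4, within [1, 13].

set feed_rate = 4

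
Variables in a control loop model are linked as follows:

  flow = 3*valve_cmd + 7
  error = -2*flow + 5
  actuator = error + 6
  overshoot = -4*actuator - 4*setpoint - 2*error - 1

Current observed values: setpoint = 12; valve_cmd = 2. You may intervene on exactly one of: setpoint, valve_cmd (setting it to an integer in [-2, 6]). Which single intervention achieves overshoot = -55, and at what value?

Intervening on setpoint: overshoot = -4*setpoint + 101. Reaching -55 requires setpoint = 39, outside [-2, 6].
Intervening on valve_cmd: with other inputs at their observed values, overshoot = 36*valve_cmd - 19. Solving for -55 gives valve_cmd = -1, within [-2, 6].

set valve_cmd = -1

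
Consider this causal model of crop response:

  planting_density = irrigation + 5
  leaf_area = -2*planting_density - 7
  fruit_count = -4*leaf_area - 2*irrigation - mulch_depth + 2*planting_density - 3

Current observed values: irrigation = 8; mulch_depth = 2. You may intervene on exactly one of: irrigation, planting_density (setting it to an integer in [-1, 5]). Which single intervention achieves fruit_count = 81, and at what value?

set irrigation = 1

Intervening on irrigation: with other inputs at their observed values, fruit_count = 8*irrigation + 73. Solving for 81 gives irrigation = 1, within [-1, 5].
Intervening on planting_density: fruit_count = 10*planting_density + 7. Reaching 81 requires planting_density = 37/5, not an integer.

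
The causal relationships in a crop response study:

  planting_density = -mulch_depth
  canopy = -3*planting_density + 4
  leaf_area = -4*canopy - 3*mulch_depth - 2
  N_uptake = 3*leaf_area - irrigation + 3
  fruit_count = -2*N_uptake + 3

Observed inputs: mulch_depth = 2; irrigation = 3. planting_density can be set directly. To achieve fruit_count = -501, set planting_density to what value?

planting_density = 9

Intervening on planting_density fixes its value directly, overriding its dependence on mulch_depth.
Substituting into the leaf_area equation gives leaf_area = 12*planting_density - 24.
Substituting into the N_uptake equation gives N_uptake = 36*planting_density - 72.
This gives fruit_count = -72*planting_density + 147.
Solve -72*planting_density + 147 = -501: planting_density = (-501 - 147) / -72 = 9.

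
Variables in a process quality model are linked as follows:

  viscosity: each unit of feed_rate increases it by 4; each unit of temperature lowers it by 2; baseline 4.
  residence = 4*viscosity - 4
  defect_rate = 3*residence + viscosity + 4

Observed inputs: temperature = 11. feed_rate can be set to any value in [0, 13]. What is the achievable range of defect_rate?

-242 to 434

Substituting into the viscosity equation gives viscosity = 4*feed_rate - 18.
This gives residence = 16*feed_rate - 76.
Substituting into the defect_rate equation gives defect_rate = 52*feed_rate - 242.
Linear in feed_rate, so extremes are at the endpoints: feed_rate = 0 gives defect_rate = -242; feed_rate = 13 gives defect_rate = 434.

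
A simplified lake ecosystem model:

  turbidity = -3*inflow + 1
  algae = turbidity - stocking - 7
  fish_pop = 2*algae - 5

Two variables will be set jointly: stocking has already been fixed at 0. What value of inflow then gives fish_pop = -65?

With stocking held at 0:
Substituting into the algae equation gives algae = -3*inflow - 6.
fish_pop becomes -6*inflow - 17.
Solve -6*inflow - 17 = -65: inflow = (-65 + 17) / -6 = 8.

inflow = 8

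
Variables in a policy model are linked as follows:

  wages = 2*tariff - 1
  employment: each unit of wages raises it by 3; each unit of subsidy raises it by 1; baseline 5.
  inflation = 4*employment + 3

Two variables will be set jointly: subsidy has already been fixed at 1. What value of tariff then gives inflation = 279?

tariff = 11

With subsidy held at 1:
Substituting into the employment equation gives employment = 6*tariff + 3.
Substituting into the inflation equation gives inflation = 24*tariff + 15.
Solve 24*tariff + 15 = 279: tariff = (279 - 15) / 24 = 11.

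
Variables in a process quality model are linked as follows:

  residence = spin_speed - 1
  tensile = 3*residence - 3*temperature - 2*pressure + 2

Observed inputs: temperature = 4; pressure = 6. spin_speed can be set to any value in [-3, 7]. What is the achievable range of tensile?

Substituting into the tensile equation gives tensile = 3*spin_speed - 25.
Linear in spin_speed, so extremes are at the endpoints: spin_speed = -3 gives tensile = -34; spin_speed = 7 gives tensile = -4.

-34 to -4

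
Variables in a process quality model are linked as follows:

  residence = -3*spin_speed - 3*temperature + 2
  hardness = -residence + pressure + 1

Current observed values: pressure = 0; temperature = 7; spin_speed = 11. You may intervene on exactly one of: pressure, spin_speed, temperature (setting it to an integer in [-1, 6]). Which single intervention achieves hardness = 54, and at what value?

set pressure = 1

Intervening on pressure: with other inputs at their observed values, hardness = pressure + 53. Solving for 54 gives pressure = 1, within [-1, 6].
Intervening on spin_speed: hardness = 3*spin_speed + 20. Reaching 54 requires spin_speed = 34/3, not an integer.
Intervening on temperature: hardness = 3*temperature + 32. Reaching 54 requires temperature = 22/3, not an integer.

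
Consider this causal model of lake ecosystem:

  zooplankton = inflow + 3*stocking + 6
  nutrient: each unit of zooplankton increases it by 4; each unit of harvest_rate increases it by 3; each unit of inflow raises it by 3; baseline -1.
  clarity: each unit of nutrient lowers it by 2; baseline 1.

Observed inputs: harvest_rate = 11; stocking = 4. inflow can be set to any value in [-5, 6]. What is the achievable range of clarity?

-291 to -137

Substituting into the zooplankton equation gives zooplankton = inflow + 18.
This gives nutrient = 7*inflow + 104.
This gives clarity = -14*inflow - 207.
Linear in inflow, so extremes are at the endpoints: inflow = -5 gives clarity = -137; inflow = 6 gives clarity = -291.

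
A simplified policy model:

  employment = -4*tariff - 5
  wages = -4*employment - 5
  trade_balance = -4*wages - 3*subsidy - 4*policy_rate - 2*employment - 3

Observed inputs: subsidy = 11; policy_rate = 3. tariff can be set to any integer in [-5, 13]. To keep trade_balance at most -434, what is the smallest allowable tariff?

Substituting into the wages equation gives wages = 16*tariff + 15.
This gives trade_balance = -56*tariff - 98.
Require -56*tariff - 98 ≤ -434, so tariff ≥ 6.
The smallest integer in [-5, 13] satisfying this is 6.

tariff = 6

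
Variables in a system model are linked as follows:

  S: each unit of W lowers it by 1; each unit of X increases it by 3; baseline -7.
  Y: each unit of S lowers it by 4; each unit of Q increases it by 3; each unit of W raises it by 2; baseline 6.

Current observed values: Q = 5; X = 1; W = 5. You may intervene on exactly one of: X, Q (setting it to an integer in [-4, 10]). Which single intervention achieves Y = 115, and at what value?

Intervening on X: with other inputs at their observed values, Y = -12*X + 79. Solving for 115 gives X = -3, within [-4, 10].
Intervening on Q: Y = 3*Q + 52. Reaching 115 requires Q = 21, outside [-4, 10].

set X = -3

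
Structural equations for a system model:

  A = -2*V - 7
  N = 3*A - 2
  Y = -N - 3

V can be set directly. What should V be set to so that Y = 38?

Substituting into the N equation gives N = -6*V - 23.
So Y = 6*V + 20.
Solve 6*V + 20 = 38: V = (38 - 20) / 6 = 3.

V = 3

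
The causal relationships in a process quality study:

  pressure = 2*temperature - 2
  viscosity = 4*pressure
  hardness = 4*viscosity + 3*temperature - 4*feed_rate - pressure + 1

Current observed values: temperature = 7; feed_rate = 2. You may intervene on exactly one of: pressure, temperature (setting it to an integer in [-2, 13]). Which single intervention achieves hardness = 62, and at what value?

Intervening on pressure: hardness = 15*pressure + 14. Reaching 62 requires pressure = 16/5, not an integer.
Intervening on temperature: with other inputs at their observed values, hardness = 33*temperature - 37. Solving for 62 gives temperature = 3, within [-2, 13].

set temperature = 3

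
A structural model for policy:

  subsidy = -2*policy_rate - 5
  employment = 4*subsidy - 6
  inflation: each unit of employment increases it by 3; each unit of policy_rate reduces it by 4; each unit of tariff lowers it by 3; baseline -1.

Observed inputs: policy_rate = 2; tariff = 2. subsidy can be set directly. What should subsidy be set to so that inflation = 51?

subsidy = 7

Intervening on subsidy fixes its value directly, overriding its dependence on policy_rate.
Substituting into the inflation equation gives inflation = 12*subsidy - 33.
Solve 12*subsidy - 33 = 51: subsidy = (51 + 33) / 12 = 7.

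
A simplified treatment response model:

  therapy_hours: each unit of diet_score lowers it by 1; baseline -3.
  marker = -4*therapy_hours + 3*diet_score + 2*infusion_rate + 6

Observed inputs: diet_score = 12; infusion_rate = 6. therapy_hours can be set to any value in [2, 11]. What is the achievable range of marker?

10 to 46

Intervening on therapy_hours fixes its value directly, overriding its dependence on diet_score.
Substituting into the marker equation gives marker = -4*therapy_hours + 54.
Linear in therapy_hours, so extremes are at the endpoints: therapy_hours = 2 gives marker = 46; therapy_hours = 11 gives marker = 10.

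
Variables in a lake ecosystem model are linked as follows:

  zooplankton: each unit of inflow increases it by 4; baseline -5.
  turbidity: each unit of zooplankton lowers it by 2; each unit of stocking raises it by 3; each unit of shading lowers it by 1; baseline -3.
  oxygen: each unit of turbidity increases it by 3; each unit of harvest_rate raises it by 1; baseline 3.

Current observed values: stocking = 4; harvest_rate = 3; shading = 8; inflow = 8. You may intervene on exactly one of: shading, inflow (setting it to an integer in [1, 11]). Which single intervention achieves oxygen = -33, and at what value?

Intervening on shading: oxygen = -3*shading - 129. Reaching -33 requires shading = -32, outside [1, 11].
Intervening on inflow: with other inputs at their observed values, oxygen = -24*inflow + 39. Solving for -33 gives inflow = 3, within [1, 11].

set inflow = 3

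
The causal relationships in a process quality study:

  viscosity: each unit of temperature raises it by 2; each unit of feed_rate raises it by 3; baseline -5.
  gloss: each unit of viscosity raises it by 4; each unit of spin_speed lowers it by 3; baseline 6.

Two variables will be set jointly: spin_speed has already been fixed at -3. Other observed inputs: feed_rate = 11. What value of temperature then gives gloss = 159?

With spin_speed held at -3:
Substituting into the viscosity equation gives viscosity = 2*temperature + 28.
gloss becomes 8*temperature + 127.
Solve 8*temperature + 127 = 159: temperature = (159 - 127) / 8 = 4.

temperature = 4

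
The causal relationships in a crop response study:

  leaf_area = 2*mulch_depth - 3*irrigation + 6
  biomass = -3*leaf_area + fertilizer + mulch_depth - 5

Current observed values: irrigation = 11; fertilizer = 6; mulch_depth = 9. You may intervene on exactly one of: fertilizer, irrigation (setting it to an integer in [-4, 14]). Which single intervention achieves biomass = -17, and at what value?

set irrigation = 5

Intervening on fertilizer: biomass = fertilizer + 31. Reaching -17 requires fertilizer = -48, outside [-4, 14].
Intervening on irrigation: with other inputs at their observed values, biomass = 9*irrigation - 62. Solving for -17 gives irrigation = 5, within [-4, 14].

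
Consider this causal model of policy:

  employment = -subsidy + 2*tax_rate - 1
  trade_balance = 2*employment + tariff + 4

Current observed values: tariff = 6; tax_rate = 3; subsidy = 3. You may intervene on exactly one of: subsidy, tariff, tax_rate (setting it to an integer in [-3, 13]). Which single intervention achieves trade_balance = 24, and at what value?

Intervening on subsidy: with other inputs at their observed values, trade_balance = -2*subsidy + 20. Solving for 24 gives subsidy = -2, within [-3, 13].
Intervening on tariff: trade_balance = tariff + 8. Reaching 24 requires tariff = 16, outside [-3, 13].
Intervening on tax_rate: trade_balance = 4*tax_rate + 2. Reaching 24 requires tax_rate = 11/2, not an integer.

set subsidy = -2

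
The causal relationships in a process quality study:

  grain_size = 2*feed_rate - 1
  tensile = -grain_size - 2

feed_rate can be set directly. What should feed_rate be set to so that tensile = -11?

Substituting into the tensile equation gives tensile = -2*feed_rate - 1.
Solve -2*feed_rate - 1 = -11: feed_rate = (-11 + 1) / -2 = 5.

feed_rate = 5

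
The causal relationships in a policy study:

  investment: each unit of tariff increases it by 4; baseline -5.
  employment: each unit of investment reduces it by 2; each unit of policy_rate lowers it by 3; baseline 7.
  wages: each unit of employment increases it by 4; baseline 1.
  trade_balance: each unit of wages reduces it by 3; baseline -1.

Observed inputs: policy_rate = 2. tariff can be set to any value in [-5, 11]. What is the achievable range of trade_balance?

Substituting into the employment equation gives employment = -8*tariff + 11.
This gives wages = -32*tariff + 45.
Substituting into the trade_balance equation gives trade_balance = 96*tariff - 136.
Linear in tariff, so extremes are at the endpoints: tariff = -5 gives trade_balance = -616; tariff = 11 gives trade_balance = 920.

-616 to 920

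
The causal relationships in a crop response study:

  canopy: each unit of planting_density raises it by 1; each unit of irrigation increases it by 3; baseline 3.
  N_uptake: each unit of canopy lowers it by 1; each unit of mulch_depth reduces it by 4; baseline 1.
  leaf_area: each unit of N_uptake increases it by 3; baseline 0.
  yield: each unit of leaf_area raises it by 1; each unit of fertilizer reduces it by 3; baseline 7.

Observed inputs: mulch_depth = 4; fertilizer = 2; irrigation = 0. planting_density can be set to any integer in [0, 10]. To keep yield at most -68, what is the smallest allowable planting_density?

planting_density = 5

Substituting into the canopy equation gives canopy = planting_density + 3.
Substituting into the N_uptake equation gives N_uptake = -planting_density - 18.
Substituting into the leaf_area equation gives leaf_area = -3*planting_density - 54.
Substituting into the yield equation gives yield = -3*planting_density - 53.
Require -3*planting_density - 53 ≤ -68, so planting_density ≥ 5.
The smallest integer in [0, 10] satisfying this is 5.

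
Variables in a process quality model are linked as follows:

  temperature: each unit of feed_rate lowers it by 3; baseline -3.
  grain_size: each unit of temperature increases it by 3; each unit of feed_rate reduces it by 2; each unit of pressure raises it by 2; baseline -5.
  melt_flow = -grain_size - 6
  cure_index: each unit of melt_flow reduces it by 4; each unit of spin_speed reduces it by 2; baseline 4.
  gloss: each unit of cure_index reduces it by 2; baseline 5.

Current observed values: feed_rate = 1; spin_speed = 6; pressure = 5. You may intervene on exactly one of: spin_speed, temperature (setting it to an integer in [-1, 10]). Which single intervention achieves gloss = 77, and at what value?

Intervening on spin_speed: with other inputs at their observed values, gloss = 4*spin_speed + 69. Solving for 77 gives spin_speed = 2, within [-1, 10].
Intervening on temperature: gloss = -24*temperature - 51. Reaching 77 requires temperature = -16/3, not an integer.

set spin_speed = 2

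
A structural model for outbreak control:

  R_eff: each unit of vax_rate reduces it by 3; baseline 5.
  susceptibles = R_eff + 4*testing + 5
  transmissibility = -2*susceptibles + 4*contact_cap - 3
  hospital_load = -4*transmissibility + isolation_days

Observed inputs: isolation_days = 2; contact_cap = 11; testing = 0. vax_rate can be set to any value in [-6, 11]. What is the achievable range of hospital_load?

-346 to 62

Substituting into the susceptibles equation gives susceptibles = -3*vax_rate + 10.
Substituting into the transmissibility equation gives transmissibility = 6*vax_rate + 21.
Substituting into the hospital_load equation gives hospital_load = -24*vax_rate - 82.
Linear in vax_rate, so extremes are at the endpoints: vax_rate = -6 gives hospital_load = 62; vax_rate = 11 gives hospital_load = -346.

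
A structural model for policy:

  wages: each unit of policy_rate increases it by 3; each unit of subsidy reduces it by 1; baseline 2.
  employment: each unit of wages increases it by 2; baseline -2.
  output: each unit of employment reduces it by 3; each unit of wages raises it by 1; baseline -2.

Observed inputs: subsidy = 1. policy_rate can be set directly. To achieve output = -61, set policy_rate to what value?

policy_rate = 4

Substituting into the wages equation gives wages = 3*policy_rate + 1.
So employment = 6*policy_rate.
Substituting into the output equation gives output = -15*policy_rate - 1.
Solve -15*policy_rate - 1 = -61: policy_rate = (-61 + 1) / -15 = 4.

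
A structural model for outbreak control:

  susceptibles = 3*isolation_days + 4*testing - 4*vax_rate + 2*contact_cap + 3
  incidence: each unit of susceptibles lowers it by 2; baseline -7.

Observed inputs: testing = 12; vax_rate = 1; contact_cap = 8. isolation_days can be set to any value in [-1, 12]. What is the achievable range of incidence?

-205 to -127

Substituting into the susceptibles equation gives susceptibles = 3*isolation_days + 63.
incidence becomes -6*isolation_days - 133.
Linear in isolation_days, so extremes are at the endpoints: isolation_days = -1 gives incidence = -127; isolation_days = 12 gives incidence = -205.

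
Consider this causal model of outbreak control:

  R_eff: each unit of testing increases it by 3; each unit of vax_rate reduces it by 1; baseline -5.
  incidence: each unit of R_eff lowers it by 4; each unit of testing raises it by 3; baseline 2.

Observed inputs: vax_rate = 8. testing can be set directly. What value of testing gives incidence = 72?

Substituting into the R_eff equation gives R_eff = 3*testing - 13.
Substituting into the incidence equation gives incidence = -9*testing + 54.
Solve -9*testing + 54 = 72: testing = (72 - 54) / -9 = -2.

testing = -2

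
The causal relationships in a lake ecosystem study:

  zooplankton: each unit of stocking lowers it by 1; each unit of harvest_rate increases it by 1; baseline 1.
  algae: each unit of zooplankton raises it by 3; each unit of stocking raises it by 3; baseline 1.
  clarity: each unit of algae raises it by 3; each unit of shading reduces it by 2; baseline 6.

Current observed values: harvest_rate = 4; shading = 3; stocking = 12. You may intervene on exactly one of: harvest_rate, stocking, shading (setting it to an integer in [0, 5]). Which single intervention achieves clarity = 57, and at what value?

set harvest_rate = 5

Intervening on harvest_rate: with other inputs at their observed values, clarity = 9*harvest_rate + 12. Solving for 57 gives harvest_rate = 5, within [0, 5].
Intervening on stocking: the paths from stocking to clarity cancel (net effect zero), leaving clarity = 48; 57 is unreachable this way.
Intervening on shading: clarity = -2*shading + 54. Reaching 57 requires shading = -3/2, not an integer.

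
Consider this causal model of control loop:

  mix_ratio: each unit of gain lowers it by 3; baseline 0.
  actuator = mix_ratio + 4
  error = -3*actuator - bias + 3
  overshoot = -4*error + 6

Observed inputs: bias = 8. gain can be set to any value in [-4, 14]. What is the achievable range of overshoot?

-430 to 218

Substituting into the actuator equation gives actuator = -3*gain + 4.
Substituting into the error equation gives error = 9*gain - 17.
overshoot becomes -36*gain + 74.
Linear in gain, so extremes are at the endpoints: gain = -4 gives overshoot = 218; gain = 14 gives overshoot = -430.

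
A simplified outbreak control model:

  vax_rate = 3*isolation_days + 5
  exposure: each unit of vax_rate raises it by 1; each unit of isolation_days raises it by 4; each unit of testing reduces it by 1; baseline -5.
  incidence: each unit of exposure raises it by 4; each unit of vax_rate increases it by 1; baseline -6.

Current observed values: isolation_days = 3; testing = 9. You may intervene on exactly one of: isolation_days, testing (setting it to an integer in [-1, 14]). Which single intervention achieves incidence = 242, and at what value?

set isolation_days = 9

Intervening on isolation_days: with other inputs at their observed values, incidence = 31*isolation_days - 37. Solving for 242 gives isolation_days = 9, within [-1, 14].
Intervening on testing: incidence = -4*testing + 92. Reaching 242 requires testing = -75/2, not an integer.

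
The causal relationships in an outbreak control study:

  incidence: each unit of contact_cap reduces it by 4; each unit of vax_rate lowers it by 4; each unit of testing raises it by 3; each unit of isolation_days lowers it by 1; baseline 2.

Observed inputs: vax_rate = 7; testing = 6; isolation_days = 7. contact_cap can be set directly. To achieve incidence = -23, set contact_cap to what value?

contact_cap = 2

Substituting into the incidence equation gives incidence = -4*contact_cap - 15.
Solve -4*contact_cap - 15 = -23: contact_cap = (-23 + 15) / -4 = 2.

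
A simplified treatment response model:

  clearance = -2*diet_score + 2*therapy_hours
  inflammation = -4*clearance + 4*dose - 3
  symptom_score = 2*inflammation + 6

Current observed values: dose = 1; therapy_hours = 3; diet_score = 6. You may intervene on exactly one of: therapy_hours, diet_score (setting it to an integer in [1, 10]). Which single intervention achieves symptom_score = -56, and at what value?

Intervening on therapy_hours: with other inputs at their observed values, symptom_score = -16*therapy_hours + 104. Solving for -56 gives therapy_hours = 10, within [1, 10].
Intervening on diet_score: symptom_score = 16*diet_score - 40. Reaching -56 requires diet_score = -1, outside [1, 10].

set therapy_hours = 10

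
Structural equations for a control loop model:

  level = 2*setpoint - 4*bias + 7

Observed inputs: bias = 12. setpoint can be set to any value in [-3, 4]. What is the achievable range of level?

Substituting into the level equation gives level = 2*setpoint - 41.
Linear in setpoint, so extremes are at the endpoints: setpoint = -3 gives level = -47; setpoint = 4 gives level = -33.

-47 to -33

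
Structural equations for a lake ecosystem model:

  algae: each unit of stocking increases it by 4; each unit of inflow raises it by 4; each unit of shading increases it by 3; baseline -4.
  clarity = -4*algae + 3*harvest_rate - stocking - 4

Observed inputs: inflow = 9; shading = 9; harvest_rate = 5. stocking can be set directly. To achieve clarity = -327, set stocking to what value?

stocking = 6

Substituting into the algae equation gives algae = 4*stocking + 59.
So clarity = -17*stocking - 225.
Solve -17*stocking - 225 = -327: stocking = (-327 + 225) / -17 = 6.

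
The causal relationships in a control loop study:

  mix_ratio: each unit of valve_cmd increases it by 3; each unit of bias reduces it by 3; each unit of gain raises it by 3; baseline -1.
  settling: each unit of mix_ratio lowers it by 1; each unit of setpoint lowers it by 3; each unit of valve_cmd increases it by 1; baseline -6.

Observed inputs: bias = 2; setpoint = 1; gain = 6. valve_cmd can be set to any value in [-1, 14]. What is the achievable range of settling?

-48 to -18

Substituting into the mix_ratio equation gives mix_ratio = 3*valve_cmd + 11.
Substituting into the settling equation gives settling = -2*valve_cmd - 20.
Linear in valve_cmd, so extremes are at the endpoints: valve_cmd = -1 gives settling = -18; valve_cmd = 14 gives settling = -48.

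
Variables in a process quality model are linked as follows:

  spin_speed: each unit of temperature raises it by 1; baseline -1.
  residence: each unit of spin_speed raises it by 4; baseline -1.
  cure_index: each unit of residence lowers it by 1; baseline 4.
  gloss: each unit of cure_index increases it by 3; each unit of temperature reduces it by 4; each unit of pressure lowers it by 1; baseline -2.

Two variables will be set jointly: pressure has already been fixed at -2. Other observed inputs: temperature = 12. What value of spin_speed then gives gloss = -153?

spin_speed = 10

With pressure held at -2:
Intervening on spin_speed fixes its value directly, overriding its dependence on temperature.
Substituting into the cure_index equation gives cure_index = -4*spin_speed + 5.
Substituting into the gloss equation gives gloss = -12*spin_speed - 33.
Solve -12*spin_speed - 33 = -153: spin_speed = (-153 + 33) / -12 = 10.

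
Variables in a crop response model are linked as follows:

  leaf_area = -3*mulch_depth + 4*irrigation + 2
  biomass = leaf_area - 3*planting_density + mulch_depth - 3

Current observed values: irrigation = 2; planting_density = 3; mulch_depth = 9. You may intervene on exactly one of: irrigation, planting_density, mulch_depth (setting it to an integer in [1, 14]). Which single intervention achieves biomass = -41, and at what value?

Intervening on irrigation: biomass = 4*irrigation - 28. Reaching -41 requires irrigation = -13/4, not an integer.
Intervening on planting_density: with other inputs at their observed values, biomass = -3*planting_density - 11. Solving for -41 gives planting_density = 10, within [1, 14].
Intervening on mulch_depth: biomass = -2*mulch_depth - 2. Reaching -41 requires mulch_depth = 39/2, not an integer.

set planting_density = 10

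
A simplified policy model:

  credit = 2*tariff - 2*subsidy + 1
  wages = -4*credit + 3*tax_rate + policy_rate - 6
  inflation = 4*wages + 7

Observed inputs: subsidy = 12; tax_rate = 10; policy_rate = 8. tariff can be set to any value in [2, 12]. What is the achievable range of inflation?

Substituting into the credit equation gives credit = 2*tariff - 23.
Substituting into the wages equation gives wages = -8*tariff + 124.
Substituting into the inflation equation gives inflation = -32*tariff + 503.
Linear in tariff, so extremes are at the endpoints: tariff = 2 gives inflation = 439; tariff = 12 gives inflation = 119.

119 to 439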